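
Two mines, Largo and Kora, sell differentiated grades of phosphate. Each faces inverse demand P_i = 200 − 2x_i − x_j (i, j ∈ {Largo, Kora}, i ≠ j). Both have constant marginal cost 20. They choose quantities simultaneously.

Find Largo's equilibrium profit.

2592

Mine Largo's profit: π = x_{Largo}(200 − 2x_{Largo} − x_{Kora}) − 20x_{Largo}.
∂π/∂x_{Largo} = 180 − 4x_{Largo} − x_{Kora} = 0 ⇒ x_{Largo} = 45 − 0.25x_{Kora}.
Setting x_{Largo} = x_{Kora} in the reaction function: x_{Largo} = 45 − 0.25x_{Largo}, so x_{Largo} = 45 / 1.25 = 36.
P_{Largo} = 200 − 2·36 − 36 = 92.
Profit = (92 − 20)·36 = 2592.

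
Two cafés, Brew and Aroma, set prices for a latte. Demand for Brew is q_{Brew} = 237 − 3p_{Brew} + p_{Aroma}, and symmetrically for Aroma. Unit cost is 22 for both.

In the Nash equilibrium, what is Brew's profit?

Brew's profit: π = (p_{Brew} − 22)(237 − 3p_{Brew} + p_{Aroma}).
∂π/∂p_{Brew} = 303 − 6p_{Brew} + p_{Aroma} = 0 ⇒ p_{Brew} = 50.5 + (1/6)p_{Aroma}.
Setting p_{Brew} = p_{Aroma} in the reaction function: p_{Brew} = 50.5 + (1/6)p_{Brew}, so p_{Brew} = 50.5 / (5/6) = 60.6.
q_{Brew} = 237 − 3·60.6 + 60.6 = 115.8.
Profit = (60.6 − 22)·115.8 = 4469.88.

4469.88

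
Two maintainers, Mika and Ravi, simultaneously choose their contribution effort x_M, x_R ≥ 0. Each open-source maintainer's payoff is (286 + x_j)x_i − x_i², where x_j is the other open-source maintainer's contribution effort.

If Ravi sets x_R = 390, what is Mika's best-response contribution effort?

338

Mika's payoff is (286 + x_R)x_M − x_M².
∂π/∂x_M = 286 + x_R − 2x_M = 0, so x_M = 143 + 0.5x_R.
At x_R = 390: x_M = 143 + 0.5·390 = 338.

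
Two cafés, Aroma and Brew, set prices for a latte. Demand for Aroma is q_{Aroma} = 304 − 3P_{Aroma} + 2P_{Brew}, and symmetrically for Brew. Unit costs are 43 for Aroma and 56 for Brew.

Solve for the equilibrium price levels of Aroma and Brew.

110.6875, 115.5625

Aroma's profit: π = (P_{Aroma} − 43)(304 − 3P_{Aroma} + 2P_{Brew}).
∂π/∂P_{Aroma} = 433 − 6P_{Aroma} + 2P_{Brew} = 0 ⇒ P_{Aroma} = 433/6 + (1/3)P_{Brew}.
Similarly P_{Brew} = 236/3 + (1/3)P_{Aroma}.
Solving the two reaction functions simultaneously: (1 − (1/3)(1/3))P_{Aroma} = 433/6 + (1/3)·(236/3), so (8/9)P_{Aroma} = 1771/18 and P_{Aroma} = 110.6875.
Then P_{Brew} = 236/3 + (1/3)·110.6875 = 115.5625.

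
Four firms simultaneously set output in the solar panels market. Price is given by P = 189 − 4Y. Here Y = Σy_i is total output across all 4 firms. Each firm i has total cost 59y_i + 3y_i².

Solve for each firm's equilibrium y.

A representative firm's profit is π_i = y_i(189 − 4Y) − 59y_i − 3y_i², with Y = y_i + Σ_{j≠i} y_j.
First-order condition: 130 − 14y_i − 4Σ_{j≠i} y_j = 0.
With identical firms, set every y_j = y: then 130 − 14y − 12y = 0, i.e. y = 130/26 = 5.

5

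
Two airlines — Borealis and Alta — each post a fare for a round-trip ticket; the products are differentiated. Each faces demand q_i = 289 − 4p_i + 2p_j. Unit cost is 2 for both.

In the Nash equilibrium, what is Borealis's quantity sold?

190

Borealis's profit: π = (p_{Borealis} − 2)(289 − 4p_{Borealis} + 2p_{Alta}).
∂π/∂p_{Borealis} = 297 − 8p_{Borealis} + 2p_{Alta} = 0 ⇒ p_{Borealis} = 37.125 + 0.25p_{Alta}.
Setting p_{Borealis} = p_{Alta} in the reaction function: p_{Borealis} = 37.125 + 0.25p_{Borealis}, so p_{Borealis} = 37.125 / 0.75 = 49.5.
q_{Borealis} = 289 − 4·49.5 + 2·49.5 = 190.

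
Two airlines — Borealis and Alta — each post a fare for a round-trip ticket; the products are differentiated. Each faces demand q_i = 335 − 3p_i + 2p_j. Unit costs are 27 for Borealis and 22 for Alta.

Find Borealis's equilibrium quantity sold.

Borealis's profit: π = (p_{Borealis} − 27)(335 − 3p_{Borealis} + 2p_{Alta}).
∂π/∂p_{Borealis} = 416 − 6p_{Borealis} + 2p_{Alta} = 0 ⇒ p_{Borealis} = 208/3 + (1/3)p_{Alta}.
Similarly p_{Alta} = 401/6 + (1/3)p_{Borealis}.
Substituting the second reaction function into the first: p_{Borealis} = 208/3 + (1/3)(401/6 + (1/3)p_{Borealis}), which gives (8/9)p_{Borealis} = 1649/18 ⇒ p_{Borealis} = 103.0625.
Then p_{Alta} = 401/6 + (1/3)·103.0625 = 101.1875.
q_{Borealis} = 335 − 3·103.0625 + 2·101.1875 = 228.1875.

228.1875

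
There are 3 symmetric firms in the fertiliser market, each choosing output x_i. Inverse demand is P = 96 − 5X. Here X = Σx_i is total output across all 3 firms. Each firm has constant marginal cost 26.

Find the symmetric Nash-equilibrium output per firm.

A representative firm's profit is π_i = x_i(96 − 5X) − 26x_i, with X = x_i + Σ_{j≠i} x_j.
First-order condition: 70 − 10x_i − 5Σ_{j≠i} x_j = 0.
In a symmetric equilibrium every firm chooses the same x, so Σ_{j≠i} x_j = 2x. The condition becomes 70 − 20x = 0, giving x = 70/20 = 3.5.

3.5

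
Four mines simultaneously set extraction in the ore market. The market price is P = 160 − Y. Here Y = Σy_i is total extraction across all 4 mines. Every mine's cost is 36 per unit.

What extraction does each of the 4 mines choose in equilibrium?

A representative mine's profit is π_i = y_i(160 − Y) − 36y_i, with Y = y_i + Σ_{j≠i} y_j.
First-order condition: 124 − 2y_i − Σ_{j≠i} y_j = 0.
In a symmetric equilibrium every mine chooses the same y, so Σ_{j≠i} y_j = 3y. The condition becomes 124 − 5y = 0, giving y = 124/5 = 24.8.

24.8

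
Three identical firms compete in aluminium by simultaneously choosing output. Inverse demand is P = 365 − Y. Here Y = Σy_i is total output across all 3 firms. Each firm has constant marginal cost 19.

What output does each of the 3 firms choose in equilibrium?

86.5

A representative firm's profit is π_i = y_i(365 − Y) − 19y_i, with Y = y_i + Σ_{j≠i} y_j.
First-order condition: 346 − 2y_i − Σ_{j≠i} y_j = 0.
Imposing symmetry (y_j = y for all j) turns Σ_{j≠i} y_j into 2y, so 346 = 4y and y = 86.5.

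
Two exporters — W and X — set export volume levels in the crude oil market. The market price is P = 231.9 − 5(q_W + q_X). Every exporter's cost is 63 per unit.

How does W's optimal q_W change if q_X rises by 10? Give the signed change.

Exporter W's profit: π = q_W(231.9 − 5(q_W + q_X)) − 63q_W.
∂π/∂q_W = 168.9 − 10q_W − 5q_X = 0, so q_W = 16.89 − 0.5q_X.
The reaction-function slope is −0.5, so a 10-unit rise in q_X moves q_W by −0.5 × 10 = −5. W's best response falls — the actions are strategic substitutes.

-5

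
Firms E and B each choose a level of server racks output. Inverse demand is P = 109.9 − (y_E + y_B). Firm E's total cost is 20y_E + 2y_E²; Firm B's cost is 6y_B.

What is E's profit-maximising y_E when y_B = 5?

14.15

Firm E's profit: π = y_E(109.9 − (y_E + y_B)) − 20y_E − 2y_E².
∂π/∂y_E = 89.9 − 6y_E − y_B = 0, so y_E = 899/60 − (1/6)y_B.
At y_B = 5: y_E = 899/60 − (1/6)·5 = 14.15.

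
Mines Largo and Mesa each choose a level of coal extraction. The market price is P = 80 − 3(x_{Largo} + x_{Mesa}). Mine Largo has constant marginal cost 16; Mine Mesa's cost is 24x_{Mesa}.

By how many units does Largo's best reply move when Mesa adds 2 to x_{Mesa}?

Mine Largo's profit: π = x_{Largo}(80 − 3(x_{Largo} + x_{Mesa})) − 16x_{Largo}.
∂π/∂x_{Largo} = 64 − 6x_{Largo} − 3x_{Mesa} = 0, so x_{Largo} = 32/3 − 0.5x_{Mesa}.
The reaction-function slope is −0.5, so a 2-unit rise in x_{Mesa} moves x_{Largo} by −0.5 × 2 = −1. Largo's best response falls — the actions are strategic substitutes.

-1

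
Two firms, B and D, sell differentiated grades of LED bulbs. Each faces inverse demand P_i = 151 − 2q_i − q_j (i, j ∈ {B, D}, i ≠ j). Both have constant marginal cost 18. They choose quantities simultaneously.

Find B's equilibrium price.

71.2

Firm B's profit: π = q_B(151 − 2q_B − q_D) − 18q_B.
∂π/∂q_B = 133 − 4q_B − q_D = 0 ⇒ q_B = 33.25 − 0.25q_D.
The game is symmetric, so in equilibrium q_D = q_B: the reaction function gives 1.25q_B = 33.25, hence q_B = 26.6.
P_B = 151 − 2·26.6 − 26.6 = 71.2.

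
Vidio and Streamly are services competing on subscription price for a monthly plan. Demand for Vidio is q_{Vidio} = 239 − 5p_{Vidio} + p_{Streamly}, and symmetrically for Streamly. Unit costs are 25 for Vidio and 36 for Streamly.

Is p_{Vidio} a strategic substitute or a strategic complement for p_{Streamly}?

strategic complements

Vidio's profit: π = (p_{Vidio} − 25)(239 − 5p_{Vidio} + p_{Streamly}).
∂π/∂p_{Vidio} = 364 − 10p_{Vidio} + p_{Streamly} = 0 ⇒ p_{Vidio} = 36.4 + 0.1p_{Streamly}.
The best-response slope dp_{Vidio}/dp_{Streamly} = 0.1 > 0: the reaction function is upward-sloping, so the choices are strategic complements.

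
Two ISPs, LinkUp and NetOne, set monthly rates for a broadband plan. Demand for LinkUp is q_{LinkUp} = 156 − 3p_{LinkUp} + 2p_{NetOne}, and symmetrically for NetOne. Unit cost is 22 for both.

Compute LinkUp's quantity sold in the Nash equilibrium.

100.5

LinkUp's profit: π = (p_{LinkUp} − 22)(156 − 3p_{LinkUp} + 2p_{NetOne}).
∂π/∂p_{LinkUp} = 222 − 6p_{LinkUp} + 2p_{NetOne} = 0 ⇒ p_{LinkUp} = 37 + (1/3)p_{NetOne}.
Setting p_{LinkUp} = p_{NetOne} in the reaction function: p_{LinkUp} = 37 + (1/3)p_{LinkUp}, so p_{LinkUp} = 37 / (2/3) = 55.5.
q_{LinkUp} = 156 − 3·55.5 + 2·55.5 = 100.5.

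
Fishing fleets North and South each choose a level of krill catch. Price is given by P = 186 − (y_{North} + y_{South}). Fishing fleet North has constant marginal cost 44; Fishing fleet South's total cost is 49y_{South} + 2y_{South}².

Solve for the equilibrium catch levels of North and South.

65, 12

Fishing fleet North's profit: π = y_{North}(186 − (y_{North} + y_{South})) − 44y_{North}.
∂π/∂y_{North} = 142 − 2y_{North} − y_{South} = 0, so y_{North} = 71 − 0.5y_{South}.
For South: ∂π/∂y_{South} = 137 − 6y_{South} − y_{North} = 0 ⇒ y_{South} = 137/6 − (1/6)y_{North}.
Solving the two reaction functions simultaneously: (1 − (−0.5)(−1/6))y_{North} = 71 − 0.5·(137/6), so (11/12)y_{North} = 715/12 and y_{North} = 65.
Then y_{South} = 137/6 − (1/6)·65 = 12.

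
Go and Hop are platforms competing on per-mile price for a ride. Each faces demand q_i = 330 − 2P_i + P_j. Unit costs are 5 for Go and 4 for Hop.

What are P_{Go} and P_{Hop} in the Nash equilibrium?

113.2, 112.8

Go's profit: π = (P_{Go} − 5)(330 − 2P_{Go} + P_{Hop}).
∂π/∂P_{Go} = 340 − 4P_{Go} + P_{Hop} = 0 ⇒ P_{Go} = 85 + 0.25P_{Hop}.
Similarly P_{Hop} = 84.5 + 0.25P_{Go}.
Substituting the second reaction function into the first: P_{Go} = 85 + 0.25(84.5 + 0.25P_{Go}), which gives 0.9375P_{Go} = 106.125 ⇒ P_{Go} = 113.2.
Then P_{Hop} = 84.5 + 0.25·113.2 = 112.8.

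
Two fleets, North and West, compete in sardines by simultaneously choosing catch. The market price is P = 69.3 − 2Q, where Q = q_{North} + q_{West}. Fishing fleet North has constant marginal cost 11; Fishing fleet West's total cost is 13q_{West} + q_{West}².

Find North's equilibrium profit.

Fishing fleet North's profit: π = q_{North}(69.3 − 2(q_{North} + q_{West})) − 11q_{North}.
∂π/∂q_{North} = 58.3 − 4q_{North} − 2q_{West} = 0, so q_{North} = 14.575 − 0.5q_{West}.
For West: ∂π/∂q_{West} = 56.3 − 6q_{West} − 2q_{North} = 0 ⇒ q_{West} = 563/60 − (1/3)q_{North}.
Plugging q_{West} into North's best response: q_{North} = 14.575 − 0.5(563/60 − (1/3)q_{North}) ⇒ (5/6)q_{North} = 593/60, so q_{North} = 11.86.
Then q_{West} = 563/60 − (1/3)·11.86 = 5.43.
Price P = 69.3 − 2·17.29 = 34.72.
North's profit: (34.72 − 11)·11.86 = 281.3192.

281.3192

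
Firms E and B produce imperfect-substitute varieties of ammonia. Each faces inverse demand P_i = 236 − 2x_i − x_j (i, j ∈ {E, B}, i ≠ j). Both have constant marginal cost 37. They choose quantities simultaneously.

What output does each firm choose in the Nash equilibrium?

39.8

Firm E's profit: π = x_E(236 − 2x_E − x_B) − 37x_E.
∂π/∂x_E = 199 − 4x_E − x_B = 0 ⇒ x_E = 49.75 − 0.25x_B.
The game is symmetric, so in equilibrium x_B = x_E: the reaction function gives 1.25x_E = 49.75, hence x_E = 39.8.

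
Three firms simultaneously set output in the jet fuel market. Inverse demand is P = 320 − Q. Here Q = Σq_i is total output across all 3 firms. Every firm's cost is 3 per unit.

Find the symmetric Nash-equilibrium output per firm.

79.25

A representative firm's profit is π_i = q_i(320 − Q) − 3q_i, with Q = q_i + Σ_{j≠i} q_j.
First-order condition: 317 − 2q_i − Σ_{j≠i} q_j = 0.
In a symmetric equilibrium every firm chooses the same q, so Σ_{j≠i} q_j = 2q. The condition becomes 317 − 4q = 0, giving q = 317/4 = 79.25.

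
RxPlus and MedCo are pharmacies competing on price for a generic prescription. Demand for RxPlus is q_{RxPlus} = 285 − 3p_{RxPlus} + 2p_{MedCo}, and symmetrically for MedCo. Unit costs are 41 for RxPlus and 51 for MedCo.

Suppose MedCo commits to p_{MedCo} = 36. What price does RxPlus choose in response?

RxPlus's profit: π = (p_{RxPlus} − 41)(285 − 3p_{RxPlus} + 2p_{MedCo}).
∂π/∂p_{RxPlus} = 408 − 6p_{RxPlus} + 2p_{MedCo} = 0 ⇒ p_{RxPlus} = 68 + (1/3)p_{MedCo}.
At p_{MedCo} = 36: p_{RxPlus} = 68 + (1/3)·36 = 80.

80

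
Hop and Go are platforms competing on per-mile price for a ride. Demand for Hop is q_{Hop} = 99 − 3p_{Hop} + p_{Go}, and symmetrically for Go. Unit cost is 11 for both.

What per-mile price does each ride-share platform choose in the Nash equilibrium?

26.4

Hop's profit: π = (p_{Hop} − 11)(99 − 3p_{Hop} + p_{Go}).
∂π/∂p_{Hop} = 132 − 6p_{Hop} + p_{Go} = 0 ⇒ p_{Hop} = 22 + (1/6)p_{Go}.
By symmetry p_{Go} = p_{Hop}; substituting into the reaction function, (5/6)p_{Hop} = 22 and p_{Hop} = 26.4.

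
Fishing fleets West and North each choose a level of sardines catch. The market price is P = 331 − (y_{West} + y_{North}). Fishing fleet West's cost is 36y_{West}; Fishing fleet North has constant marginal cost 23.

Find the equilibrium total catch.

201

Fishing fleet West's profit: π = y_{West}(331 − (y_{West} + y_{North})) − 36y_{West}.
∂π/∂y_{West} = 295 − 2y_{West} − y_{North} = 0, so y_{West} = 147.5 − 0.5y_{North}.
By the same steps for North: y_{North} = 154 − 0.5y_{West}.
Solving the two reaction functions simultaneously: (1 − (−0.5)(−0.5))y_{West} = 147.5 − 0.5·154, so 0.75y_{West} = 70.5 and y_{West} = 94.
Then y_{North} = 154 − 0.5·94 = 107.
Total catch: 94 + 107 = 201.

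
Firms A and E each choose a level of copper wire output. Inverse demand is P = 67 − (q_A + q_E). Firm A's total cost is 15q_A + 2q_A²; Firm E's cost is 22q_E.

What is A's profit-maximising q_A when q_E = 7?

7.5

Firm A's profit: π = q_A(67 − (q_A + q_E)) − 15q_A − 2q_A².
∂π/∂q_A = 52 − 6q_A − q_E = 0, so q_A = 26/3 − (1/6)q_E.
At q_E = 7: q_A = 26/3 − (1/6)·7 = 7.5.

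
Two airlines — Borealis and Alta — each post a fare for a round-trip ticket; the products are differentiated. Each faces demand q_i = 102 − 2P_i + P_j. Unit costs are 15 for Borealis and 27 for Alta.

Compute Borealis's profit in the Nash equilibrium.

1872.72

Borealis's profit: π = (P_{Borealis} − 15)(102 − 2P_{Borealis} + P_{Alta}).
∂π/∂P_{Borealis} = 132 − 4P_{Borealis} + P_{Alta} = 0 ⇒ P_{Borealis} = 33 + 0.25P_{Alta}.
Similarly P_{Alta} = 39 + 0.25P_{Borealis}.
Plugging P_{Alta} into Borealis's best response: P_{Borealis} = 33 + 0.25(39 + 0.25P_{Borealis}) ⇒ 0.9375P_{Borealis} = 42.75, so P_{Borealis} = 45.6.
Then P_{Alta} = 39 + 0.25·45.6 = 50.4.
q_{Borealis} = 102 − 2·45.6 + 50.4 = 61.2.
Profit = (45.6 − 15)·61.2 = 1872.72.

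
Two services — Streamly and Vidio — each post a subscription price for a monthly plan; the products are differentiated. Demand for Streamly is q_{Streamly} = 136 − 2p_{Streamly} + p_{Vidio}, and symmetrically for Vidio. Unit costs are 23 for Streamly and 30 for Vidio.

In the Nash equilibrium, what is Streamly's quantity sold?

Streamly's profit: π = (p_{Streamly} − 23)(136 − 2p_{Streamly} + p_{Vidio}).
∂π/∂p_{Streamly} = 182 − 4p_{Streamly} + p_{Vidio} = 0 ⇒ p_{Streamly} = 45.5 + 0.25p_{Vidio}.
Similarly p_{Vidio} = 49 + 0.25p_{Streamly}.
Substituting the second reaction function into the first: p_{Streamly} = 45.5 + 0.25(49 + 0.25p_{Streamly}), which gives 0.9375p_{Streamly} = 57.75 ⇒ p_{Streamly} = 61.6.
Then p_{Vidio} = 49 + 0.25·61.6 = 64.4.
q_{Streamly} = 136 − 2·61.6 + 64.4 = 77.2.

77.2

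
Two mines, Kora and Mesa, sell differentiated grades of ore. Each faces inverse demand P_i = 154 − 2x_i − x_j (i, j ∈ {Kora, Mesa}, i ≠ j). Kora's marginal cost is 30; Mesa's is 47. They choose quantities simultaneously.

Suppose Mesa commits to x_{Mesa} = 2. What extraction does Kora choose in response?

Mine Kora's profit: π = x_{Kora}(154 − 2x_{Kora} − x_{Mesa}) − 30x_{Kora}.
∂π/∂x_{Kora} = 124 − 4x_{Kora} − x_{Mesa} = 0 ⇒ x_{Kora} = 31 − 0.25x_{Mesa}.
At x_{Mesa} = 2: x_{Kora} = 31 − 0.25·2 = 30.5.

30.5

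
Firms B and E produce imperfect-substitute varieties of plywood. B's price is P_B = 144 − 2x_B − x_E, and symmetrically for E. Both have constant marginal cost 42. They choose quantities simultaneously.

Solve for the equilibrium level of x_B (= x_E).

20.4

Firm B's profit: π = x_B(144 − 2x_B − x_E) − 42x_B.
∂π/∂x_B = 102 − 4x_B − x_E = 0 ⇒ x_B = 25.5 − 0.25x_E.
By symmetry x_E = x_B; substituting into the reaction function, 1.25x_B = 25.5 and x_B = 20.4.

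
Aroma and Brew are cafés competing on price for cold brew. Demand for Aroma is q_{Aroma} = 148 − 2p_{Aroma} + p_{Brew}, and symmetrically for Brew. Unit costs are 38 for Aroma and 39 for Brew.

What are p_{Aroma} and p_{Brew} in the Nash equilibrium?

Aroma's profit: π = (p_{Aroma} − 38)(148 − 2p_{Aroma} + p_{Brew}).
∂π/∂p_{Aroma} = 224 − 4p_{Aroma} + p_{Brew} = 0 ⇒ p_{Aroma} = 56 + 0.25p_{Brew}.
Similarly p_{Brew} = 56.5 + 0.25p_{Aroma}.
Plugging p_{Brew} into Aroma's best response: p_{Aroma} = 56 + 0.25(56.5 + 0.25p_{Aroma}) ⇒ 0.9375p_{Aroma} = 70.125, so p_{Aroma} = 74.8.
Then p_{Brew} = 56.5 + 0.25·74.8 = 75.2.

74.8, 75.2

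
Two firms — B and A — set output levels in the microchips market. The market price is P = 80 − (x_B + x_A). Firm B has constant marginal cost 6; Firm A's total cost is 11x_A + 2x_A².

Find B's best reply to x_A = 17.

Firm B's profit: π = x_B(80 − (x_B + x_A)) − 6x_B.
∂π/∂x_B = 74 − 2x_B − x_A = 0, so x_B = 37 − 0.5x_A.
At x_A = 17: x_B = 37 − 0.5·17 = 28.5.

28.5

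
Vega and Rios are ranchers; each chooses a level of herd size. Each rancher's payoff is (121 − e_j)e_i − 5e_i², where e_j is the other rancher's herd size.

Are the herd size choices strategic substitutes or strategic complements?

Vega's payoff is (121 − e_R)e_V − 5e_V².
∂π/∂e_V = 121 − e_R − 10e_V = 0, so e_V = 12.1 − 0.1e_R.
The best-response slope de_V/de_R = −0.1 < 0: the reaction function is downward-sloping, so the choices are strategic substitutes.

strategic substitutes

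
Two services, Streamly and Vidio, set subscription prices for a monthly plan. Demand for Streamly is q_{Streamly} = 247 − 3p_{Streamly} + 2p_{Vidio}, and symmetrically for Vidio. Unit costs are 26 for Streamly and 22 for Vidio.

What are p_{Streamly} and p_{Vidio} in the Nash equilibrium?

80.5, 79

Streamly's profit: π = (p_{Streamly} − 26)(247 − 3p_{Streamly} + 2p_{Vidio}).
∂π/∂p_{Streamly} = 325 − 6p_{Streamly} + 2p_{Vidio} = 0 ⇒ p_{Streamly} = 325/6 + (1/3)p_{Vidio}.
Similarly p_{Vidio} = 313/6 + (1/3)p_{Streamly}.
Solving the two reaction functions simultaneously: (1 − (1/3)(1/3))p_{Streamly} = 325/6 + (1/3)·(313/6), so (8/9)p_{Streamly} = 644/9 and p_{Streamly} = 80.5.
Then p_{Vidio} = 313/6 + (1/3)·80.5 = 79.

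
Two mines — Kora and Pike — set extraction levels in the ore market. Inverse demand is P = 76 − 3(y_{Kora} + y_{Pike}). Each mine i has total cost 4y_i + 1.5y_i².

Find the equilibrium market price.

Mine Kora's profit: π = y_{Kora}(76 − 3(y_{Kora} + y_{Pike})) − 4y_{Kora} − 1.5y_{Kora}².
∂π/∂y_{Kora} = 72 − 9y_{Kora} − 3y_{Pike} = 0, so y_{Kora} = 8 − (1/3)y_{Pike}.
The game is symmetric, so in equilibrium y_{Pike} = y_{Kora}: the reaction function gives (4/3)y_{Kora} = 8, hence y_{Kora} = 6.
Equilibrium price: P = 76 − 3·12 = 40.

40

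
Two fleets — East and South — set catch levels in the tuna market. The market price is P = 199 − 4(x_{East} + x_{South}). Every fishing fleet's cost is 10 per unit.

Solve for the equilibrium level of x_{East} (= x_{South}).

15.75

Fishing fleet East's profit: π = x_{East}(199 − 4(x_{East} + x_{South})) − 10x_{East}.
∂π/∂x_{East} = 189 − 8x_{East} − 4x_{South} = 0, so x_{East} = 23.625 − 0.5x_{South}.
By symmetry x_{South} = x_{East}; substituting into the reaction function, 1.5x_{East} = 23.625 and x_{East} = 15.75.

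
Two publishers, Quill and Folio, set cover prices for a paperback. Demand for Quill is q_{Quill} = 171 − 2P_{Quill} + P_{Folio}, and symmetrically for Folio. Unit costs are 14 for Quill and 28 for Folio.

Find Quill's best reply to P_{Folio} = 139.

Quill's profit: π = (P_{Quill} − 14)(171 − 2P_{Quill} + P_{Folio}).
∂π/∂P_{Quill} = 199 − 4P_{Quill} + P_{Folio} = 0 ⇒ P_{Quill} = 49.75 + 0.25P_{Folio}.
At P_{Folio} = 139: P_{Quill} = 49.75 + 0.25·139 = 84.5.

84.5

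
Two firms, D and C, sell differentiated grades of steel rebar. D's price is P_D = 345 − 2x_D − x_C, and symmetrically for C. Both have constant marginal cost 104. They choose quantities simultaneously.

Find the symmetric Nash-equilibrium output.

Firm D's profit: π = x_D(345 − 2x_D − x_C) − 104x_D.
∂π/∂x_D = 241 − 4x_D − x_C = 0 ⇒ x_D = 60.25 − 0.25x_C.
Setting x_D = x_C in the reaction function: x_D = 60.25 − 0.25x_D, so x_D = 60.25 / 1.25 = 48.2.

48.2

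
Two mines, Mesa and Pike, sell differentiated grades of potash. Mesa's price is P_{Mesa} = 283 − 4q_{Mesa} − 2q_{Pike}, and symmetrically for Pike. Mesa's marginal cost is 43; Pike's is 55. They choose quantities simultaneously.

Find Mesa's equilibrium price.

140.6

Mine Mesa's profit: π = q_{Mesa}(283 − 4q_{Mesa} − 2q_{Pike}) − 43q_{Mesa}.
∂π/∂q_{Mesa} = 240 − 8q_{Mesa} − 2q_{Pike} = 0 ⇒ q_{Mesa} = 30 − 0.25q_{Pike}.
Similarly q_{Pike} = 28.5 − 0.25q_{Mesa}.
Substituting the second reaction function into the first: q_{Mesa} = 30 − 0.25(28.5 − 0.25q_{Mesa}), which gives 0.9375q_{Mesa} = 22.875 ⇒ q_{Mesa} = 24.4.
Then q_{Pike} = 28.5 − 0.25·24.4 = 22.4.
P_{Mesa} = 283 − 4·24.4 − 2·22.4 = 140.6.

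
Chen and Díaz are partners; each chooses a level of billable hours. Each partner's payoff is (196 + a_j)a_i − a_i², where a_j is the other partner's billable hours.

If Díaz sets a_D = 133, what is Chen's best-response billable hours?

164.5

Chen's payoff is (196 + a_D)a_C − a_C².
∂π/∂a_C = 196 + a_D − 2a_C = 0, so a_C = 98 + 0.5a_D.
At a_D = 133: a_C = 98 + 0.5·133 = 164.5.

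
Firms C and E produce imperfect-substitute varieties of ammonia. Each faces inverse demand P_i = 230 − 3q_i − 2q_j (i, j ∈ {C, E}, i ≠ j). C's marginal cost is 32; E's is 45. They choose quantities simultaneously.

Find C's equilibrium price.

Firm C's profit: π = q_C(230 − 3q_C − 2q_E) − 32q_C.
∂π/∂q_C = 198 − 6q_C − 2q_E = 0 ⇒ q_C = 33 − (1/3)q_E.
Similarly q_E = 185/6 − (1/3)q_C.
Solving the two reaction functions simultaneously: (1 − (−1/3)(−1/3))q_C = 33 − (1/3)·(185/6), so (8/9)q_C = 409/18 and q_C = 25.5625.
Then q_E = 185/6 − (1/3)·25.5625 = 22.3125.
P_C = 230 − 3·25.5625 − 2·22.3125 = 108.6875.

108.6875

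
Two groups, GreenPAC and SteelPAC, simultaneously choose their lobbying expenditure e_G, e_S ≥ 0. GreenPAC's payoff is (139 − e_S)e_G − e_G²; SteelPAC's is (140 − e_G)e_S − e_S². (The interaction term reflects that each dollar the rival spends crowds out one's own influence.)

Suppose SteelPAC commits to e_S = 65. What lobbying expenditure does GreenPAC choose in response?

Expanding GreenPAC's payoff: 139e_G − e_Se_G − e_G².
∂π/∂e_G = 139 − e_S − 2e_G = 0, so e_G = 69.5 − 0.5e_S.
At e_S = 65: e_G = 69.5 − 0.5·65 = 37.

37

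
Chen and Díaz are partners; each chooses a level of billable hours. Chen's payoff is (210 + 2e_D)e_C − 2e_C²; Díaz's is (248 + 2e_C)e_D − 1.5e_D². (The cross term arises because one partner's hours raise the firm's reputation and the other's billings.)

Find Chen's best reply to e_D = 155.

130

Expanding Chen's payoff: 210e_C + 2e_De_C − 2e_C².
∂π/∂e_C = 210 + 2e_D − 4e_C = 0, so e_C = 52.5 + 0.5e_D.
At e_D = 155: e_C = 52.5 + 0.5·155 = 130.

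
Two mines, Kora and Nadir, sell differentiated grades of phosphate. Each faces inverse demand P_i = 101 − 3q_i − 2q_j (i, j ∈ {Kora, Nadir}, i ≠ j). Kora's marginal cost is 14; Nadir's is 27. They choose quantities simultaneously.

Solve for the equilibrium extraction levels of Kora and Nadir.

11.6875, 8.4375

Mine Kora's profit: π = q_{Kora}(101 − 3q_{Kora} − 2q_{Nadir}) − 14q_{Kora}.
∂π/∂q_{Kora} = 87 − 6q_{Kora} − 2q_{Nadir} = 0 ⇒ q_{Kora} = 14.5 − (1/3)q_{Nadir}.
Similarly q_{Nadir} = 37/3 − (1/3)q_{Kora}.
Plugging q_{Nadir} into Kora's best response: q_{Kora} = 14.5 − (1/3)(37/3 − (1/3)q_{Kora}) ⇒ (8/9)q_{Kora} = 187/18, so q_{Kora} = 11.6875.
Then q_{Nadir} = 37/3 − (1/3)·11.6875 = 8.4375.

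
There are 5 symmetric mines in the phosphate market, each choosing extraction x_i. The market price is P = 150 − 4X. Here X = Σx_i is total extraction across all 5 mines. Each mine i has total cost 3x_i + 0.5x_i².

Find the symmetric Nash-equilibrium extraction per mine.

A representative mine's profit is π_i = x_i(150 − 4X) − 3x_i − 0.5x_i², with X = x_i + Σ_{j≠i} x_j.
First-order condition: 147 − 9x_i − 4Σ_{j≠i} x_j = 0.
In a symmetric equilibrium every mine chooses the same x, so Σ_{j≠i} x_j = 4x. The condition becomes 147 − 25x = 0, giving x = 147/25 = 5.88.

5.88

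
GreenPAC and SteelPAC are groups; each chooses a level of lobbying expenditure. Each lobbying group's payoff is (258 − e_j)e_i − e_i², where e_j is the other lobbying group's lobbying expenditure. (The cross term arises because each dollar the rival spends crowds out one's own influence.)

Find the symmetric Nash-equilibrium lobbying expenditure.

GreenPAC's payoff is (258 − e_S)e_G − e_G².
∂π/∂e_G = 258 − e_S − 2e_G = 0, so e_G = 129 − 0.5e_S.
By symmetry e_S = e_G; substituting into the reaction function, 1.5e_G = 129 and e_G = 86.

86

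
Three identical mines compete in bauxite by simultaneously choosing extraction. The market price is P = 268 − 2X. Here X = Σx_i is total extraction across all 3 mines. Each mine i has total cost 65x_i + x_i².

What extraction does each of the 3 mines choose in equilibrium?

A representative mine's profit is π_i = x_i(268 − 2X) − 65x_i − x_i², with X = x_i + Σ_{j≠i} x_j.
First-order condition: 203 − 6x_i − 2Σ_{j≠i} x_j = 0.
With identical mines, set every x_j = x: then 203 − 6x − 4x = 0, i.e. x = 203/10 = 20.3.

20.3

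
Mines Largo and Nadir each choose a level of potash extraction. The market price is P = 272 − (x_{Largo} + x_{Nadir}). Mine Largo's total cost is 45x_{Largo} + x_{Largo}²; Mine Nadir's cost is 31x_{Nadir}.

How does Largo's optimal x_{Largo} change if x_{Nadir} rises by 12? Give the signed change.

Mine Largo's profit: π = x_{Largo}(272 − (x_{Largo} + x_{Nadir})) − 45x_{Largo} − x_{Largo}².
∂π/∂x_{Largo} = 227 − 4x_{Largo} − x_{Nadir} = 0, so x_{Largo} = 56.75 − 0.25x_{Nadir}.
The reaction-function slope is −0.25, so a 12-unit rise in x_{Nadir} moves x_{Largo} by −0.25 × 12 = −3. Largo's best response falls — the actions are strategic substitutes.

-3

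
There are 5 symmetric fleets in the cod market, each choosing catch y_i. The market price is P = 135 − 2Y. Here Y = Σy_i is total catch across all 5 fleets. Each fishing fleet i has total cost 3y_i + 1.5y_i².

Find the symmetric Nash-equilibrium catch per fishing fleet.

8.8

A representative fishing fleet's profit is π_i = y_i(135 − 2Y) − 3y_i − 1.5y_i², with Y = y_i + Σ_{j≠i} y_j.
First-order condition: 132 − 7y_i − 2Σ_{j≠i} y_j = 0.
In a symmetric equilibrium every fishing fleet chooses the same y, so Σ_{j≠i} y_j = 4y. The condition becomes 132 − 15y = 0, giving y = 132/15 = 8.8.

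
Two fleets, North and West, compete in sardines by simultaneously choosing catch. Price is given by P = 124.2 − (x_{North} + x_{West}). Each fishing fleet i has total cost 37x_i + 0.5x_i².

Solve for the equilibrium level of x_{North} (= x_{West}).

21.8

Fishing fleet North's profit: π = x_{North}(124.2 − (x_{North} + x_{West})) − 37x_{North} − 0.5x_{North}².
∂π/∂x_{North} = 87.2 − 3x_{North} − x_{West} = 0, so x_{North} = 436/15 − (1/3)x_{West}.
By symmetry x_{West} = x_{North}; substituting into the reaction function, (4/3)x_{North} = 436/15 and x_{North} = 21.8.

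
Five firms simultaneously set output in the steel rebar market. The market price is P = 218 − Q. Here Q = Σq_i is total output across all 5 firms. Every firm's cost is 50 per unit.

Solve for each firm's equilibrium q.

28

A representative firm's profit is π_i = q_i(218 − Q) − 50q_i, with Q = q_i + Σ_{j≠i} q_j.
First-order condition: 168 − 2q_i − Σ_{j≠i} q_j = 0.
With identical firms, set every q_j = q: then 168 − 2q − 4q = 0, i.e. q = 168/6 = 28.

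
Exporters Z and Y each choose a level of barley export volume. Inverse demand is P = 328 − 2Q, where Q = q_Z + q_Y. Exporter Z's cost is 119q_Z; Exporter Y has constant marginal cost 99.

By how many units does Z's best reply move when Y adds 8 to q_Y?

-4

Exporter Z's profit: π = q_Z(328 − 2(q_Z + q_Y)) − 119q_Z.
∂π/∂q_Z = 209 − 4q_Z − 2q_Y = 0, so q_Z = 52.25 − 0.5q_Y.
The reaction-function slope is −0.5, so an 8-unit rise in q_Y moves q_Z by −0.5 × 8 = −4. Z's best response falls — the actions are strategic substitutes.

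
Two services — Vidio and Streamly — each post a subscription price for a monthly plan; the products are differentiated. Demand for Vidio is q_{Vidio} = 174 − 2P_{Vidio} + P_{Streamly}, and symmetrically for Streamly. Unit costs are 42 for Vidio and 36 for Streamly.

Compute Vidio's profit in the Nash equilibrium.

Vidio's profit: π = (P_{Vidio} − 42)(174 − 2P_{Vidio} + P_{Streamly}).
∂π/∂P_{Vidio} = 258 − 4P_{Vidio} + P_{Streamly} = 0 ⇒ P_{Vidio} = 64.5 + 0.25P_{Streamly}.
Similarly P_{Streamly} = 61.5 + 0.25P_{Vidio}.
Plugging P_{Streamly} into Vidio's best response: P_{Vidio} = 64.5 + 0.25(61.5 + 0.25P_{Vidio}) ⇒ 0.9375P_{Vidio} = 79.875, so P_{Vidio} = 85.2.
Then P_{Streamly} = 61.5 + 0.25·85.2 = 82.8.
q_{Vidio} = 174 − 2·85.2 + 82.8 = 86.4.
Profit = (85.2 − 42)·86.4 = 3732.48.

3732.48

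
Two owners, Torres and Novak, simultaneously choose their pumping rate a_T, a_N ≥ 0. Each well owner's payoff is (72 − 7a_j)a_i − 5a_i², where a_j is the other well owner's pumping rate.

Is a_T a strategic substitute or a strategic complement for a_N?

strategic substitutes

Torres's payoff is (72 − 7a_N)a_T − 5a_T².
∂π/∂a_T = 72 − 7a_N − 10a_T = 0, so a_T = 7.2 − 0.7a_N.
The best-response slope da_T/da_N = −0.7 < 0: the reaction function is downward-sloping, so the choices are strategic substitutes.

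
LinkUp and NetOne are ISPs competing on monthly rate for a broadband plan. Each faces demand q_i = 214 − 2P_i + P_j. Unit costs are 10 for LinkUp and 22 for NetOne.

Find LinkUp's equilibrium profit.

LinkUp's profit: π = (P_{LinkUp} − 10)(214 − 2P_{LinkUp} + P_{NetOne}).
∂π/∂P_{LinkUp} = 234 − 4P_{LinkUp} + P_{NetOne} = 0 ⇒ P_{LinkUp} = 58.5 + 0.25P_{NetOne}.
Similarly P_{NetOne} = 64.5 + 0.25P_{LinkUp}.
Plugging P_{NetOne} into LinkUp's best response: P_{LinkUp} = 58.5 + 0.25(64.5 + 0.25P_{LinkUp}) ⇒ 0.9375P_{LinkUp} = 74.625, so P_{LinkUp} = 79.6.
Then P_{NetOne} = 64.5 + 0.25·79.6 = 84.4.
q_{LinkUp} = 214 − 2·79.6 + 84.4 = 139.2.
Profit = (79.6 − 10)·139.2 = 9688.32.

9688.32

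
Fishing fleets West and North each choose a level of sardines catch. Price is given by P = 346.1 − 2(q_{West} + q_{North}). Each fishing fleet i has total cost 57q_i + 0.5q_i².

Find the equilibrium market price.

Fishing fleet West's profit: π = q_{West}(346.1 − 2(q_{West} + q_{North})) − 57q_{West} − 0.5q_{West}².
∂π/∂q_{West} = 289.1 − 5q_{West} − 2q_{North} = 0, so q_{West} = 57.82 − 0.4q_{North}.
Setting q_{West} = q_{North} in the reaction function: q_{West} = 57.82 − 0.4q_{West}, so q_{West} = 57.82 / 1.4 = 41.3.
Equilibrium price: P = 346.1 − 2·82.6 = 180.9.

180.9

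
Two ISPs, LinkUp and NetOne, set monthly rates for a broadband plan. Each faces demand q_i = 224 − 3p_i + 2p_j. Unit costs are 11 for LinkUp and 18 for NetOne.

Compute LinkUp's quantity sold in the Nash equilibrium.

163.6875

LinkUp's profit: π = (p_{LinkUp} − 11)(224 − 3p_{LinkUp} + 2p_{NetOne}).
∂π/∂p_{LinkUp} = 257 − 6p_{LinkUp} + 2p_{NetOne} = 0 ⇒ p_{LinkUp} = 257/6 + (1/3)p_{NetOne}.
Similarly p_{NetOne} = 139/3 + (1/3)p_{LinkUp}.
Plugging p_{NetOne} into LinkUp's best response: p_{LinkUp} = 257/6 + (1/3)(139/3 + (1/3)p_{LinkUp}) ⇒ (8/9)p_{LinkUp} = 1049/18, so p_{LinkUp} = 65.5625.
Then p_{NetOne} = 139/3 + (1/3)·65.5625 = 68.1875.
q_{LinkUp} = 224 − 3·65.5625 + 2·68.1875 = 163.6875.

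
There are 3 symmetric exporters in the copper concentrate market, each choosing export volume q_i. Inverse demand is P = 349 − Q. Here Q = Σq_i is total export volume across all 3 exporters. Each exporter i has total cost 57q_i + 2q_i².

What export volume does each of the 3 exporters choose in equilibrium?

36.5

A representative exporter's profit is π_i = q_i(349 − Q) − 57q_i − 2q_i², with Q = q_i + Σ_{j≠i} q_j.
First-order condition: 292 − 6q_i − Σ_{j≠i} q_j = 0.
Imposing symmetry (q_j = q for all j) turns Σ_{j≠i} q_j into 2q, so 292 = 8q and q = 36.5.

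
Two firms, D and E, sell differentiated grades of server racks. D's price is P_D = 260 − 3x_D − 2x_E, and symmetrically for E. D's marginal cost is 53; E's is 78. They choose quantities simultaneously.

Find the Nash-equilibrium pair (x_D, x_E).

27.4375, 21.1875

Firm D's profit: π = x_D(260 − 3x_D − 2x_E) − 53x_D.
∂π/∂x_D = 207 − 6x_D − 2x_E = 0 ⇒ x_D = 34.5 − (1/3)x_E.
Similarly x_E = 91/3 − (1/3)x_D.
Substituting the second reaction function into the first: x_D = 34.5 − (1/3)(91/3 − (1/3)x_D), which gives (8/9)x_D = 439/18 ⇒ x_D = 27.4375.
Then x_E = 91/3 − (1/3)·27.4375 = 21.1875.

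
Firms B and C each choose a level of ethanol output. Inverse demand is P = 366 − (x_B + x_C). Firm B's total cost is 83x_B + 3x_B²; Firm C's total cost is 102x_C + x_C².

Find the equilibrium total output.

87

Firm B's profit: π = x_B(366 − (x_B + x_C)) − 83x_B − 3x_B².
∂π/∂x_B = 283 − 8x_B − x_C = 0, so x_B = 35.375 − 0.125x_C.
For C: ∂π/∂x_C = 264 − 4x_C − x_B = 0 ⇒ x_C = 66 − 0.25x_B.
Solving the two reaction functions simultaneously: (1 − (−0.125)(−0.25))x_B = 35.375 − 0.125·66, so (31/32)x_B = 27.125 and x_B = 28.
Then x_C = 66 − 0.25·28 = 59.
Total output: 28 + 59 = 87.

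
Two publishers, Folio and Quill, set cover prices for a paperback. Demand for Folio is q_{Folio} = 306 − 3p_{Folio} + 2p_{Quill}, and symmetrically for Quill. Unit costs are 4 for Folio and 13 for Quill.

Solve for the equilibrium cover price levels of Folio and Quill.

Folio's profit: π = (p_{Folio} − 4)(306 − 3p_{Folio} + 2p_{Quill}).
∂π/∂p_{Folio} = 318 − 6p_{Folio} + 2p_{Quill} = 0 ⇒ p_{Folio} = 53 + (1/3)p_{Quill}.
Similarly p_{Quill} = 57.5 + (1/3)p_{Folio}.
Solving the two reaction functions simultaneously: (1 − (1/3)(1/3))p_{Folio} = 53 + (1/3)·57.5, so (8/9)p_{Folio} = 433/6 and p_{Folio} = 81.1875.
Then p_{Quill} = 57.5 + (1/3)·81.1875 = 84.5625.

81.1875, 84.5625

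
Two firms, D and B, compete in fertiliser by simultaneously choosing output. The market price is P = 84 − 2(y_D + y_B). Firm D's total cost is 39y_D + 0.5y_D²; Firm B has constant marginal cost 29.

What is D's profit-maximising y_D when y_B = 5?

7

Firm D's profit: π = y_D(84 − 2(y_D + y_B)) − 39y_D − 0.5y_D².
∂π/∂y_D = 45 − 5y_D − 2y_B = 0, so y_D = 9 − 0.4y_B.
At y_B = 5: y_D = 9 − 0.4·5 = 7.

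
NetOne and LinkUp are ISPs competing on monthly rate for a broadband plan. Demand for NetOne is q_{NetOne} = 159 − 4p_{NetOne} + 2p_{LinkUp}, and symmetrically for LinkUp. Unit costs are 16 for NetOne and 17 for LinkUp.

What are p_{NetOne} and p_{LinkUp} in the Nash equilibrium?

37.3, 37.7

NetOne's profit: π = (p_{NetOne} − 16)(159 − 4p_{NetOne} + 2p_{LinkUp}).
∂π/∂p_{NetOne} = 223 − 8p_{NetOne} + 2p_{LinkUp} = 0 ⇒ p_{NetOne} = 27.875 + 0.25p_{LinkUp}.
Similarly p_{LinkUp} = 28.375 + 0.25p_{NetOne}.
Substituting the second reaction function into the first: p_{NetOne} = 27.875 + 0.25(28.375 + 0.25p_{NetOne}), which gives 0.9375p_{NetOne} = 1119/32 ⇒ p_{NetOne} = 37.3.
Then p_{LinkUp} = 28.375 + 0.25·37.3 = 37.7.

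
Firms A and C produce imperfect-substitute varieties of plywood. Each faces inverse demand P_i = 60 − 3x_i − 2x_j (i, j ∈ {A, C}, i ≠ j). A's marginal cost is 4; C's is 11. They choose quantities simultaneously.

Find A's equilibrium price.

Firm A's profit: π = x_A(60 − 3x_A − 2x_C) − 4x_A.
∂π/∂x_A = 56 − 6x_A − 2x_C = 0 ⇒ x_A = 28/3 − (1/3)x_C.
Similarly x_C = 49/6 − (1/3)x_A.
Plugging x_C into A's best response: x_A = 28/3 − (1/3)(49/6 − (1/3)x_A) ⇒ (8/9)x_A = 119/18, so x_A = 7.4375.
Then x_C = 49/6 − (1/3)·7.4375 = 5.6875.
P_A = 60 − 3·7.4375 − 2·5.6875 = 26.3125.

26.3125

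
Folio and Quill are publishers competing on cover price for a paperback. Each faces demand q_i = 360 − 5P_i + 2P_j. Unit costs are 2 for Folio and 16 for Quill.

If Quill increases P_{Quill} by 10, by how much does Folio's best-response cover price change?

2

Folio's profit: π = (P_{Folio} − 2)(360 − 5P_{Folio} + 2P_{Quill}).
∂π/∂P_{Folio} = 370 − 10P_{Folio} + 2P_{Quill} = 0 ⇒ P_{Folio} = 37 + 0.2P_{Quill}.
The reaction-function slope is 0.2, so a 10-unit rise in P_{Quill} moves P_{Folio} by 0.2 × 10 = 2. Folio's best response rises — the actions are strategic complements.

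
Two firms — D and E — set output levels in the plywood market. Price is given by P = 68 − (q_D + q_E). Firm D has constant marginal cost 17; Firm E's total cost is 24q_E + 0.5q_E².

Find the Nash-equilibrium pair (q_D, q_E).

Firm D's profit: π = q_D(68 − (q_D + q_E)) − 17q_D.
∂π/∂q_D = 51 − 2q_D − q_E = 0, so q_D = 25.5 − 0.5q_E.
For E: ∂π/∂q_E = 44 − 3q_E − q_D = 0 ⇒ q_E = 44/3 − (1/3)q_D.
Solving the two reaction functions simultaneously: (1 − (−0.5)(−1/3))q_D = 25.5 − 0.5·(44/3), so (5/6)q_D = 109/6 and q_D = 21.8.
Then q_E = 44/3 − (1/3)·21.8 = 7.4.

21.8, 7.4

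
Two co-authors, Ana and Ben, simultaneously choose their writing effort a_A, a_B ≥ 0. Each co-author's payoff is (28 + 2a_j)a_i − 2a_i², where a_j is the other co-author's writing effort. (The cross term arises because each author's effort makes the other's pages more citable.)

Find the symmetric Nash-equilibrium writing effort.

Ana's payoff is (28 + 2a_B)a_A − 2a_A².
∂π/∂a_A = 28 + 2a_B − 4a_A = 0, so a_A = 7 + 0.5a_B.
Setting a_A = a_B in the reaction function: a_A = 7 + 0.5a_A, so a_A = 7 / 0.5 = 14.

14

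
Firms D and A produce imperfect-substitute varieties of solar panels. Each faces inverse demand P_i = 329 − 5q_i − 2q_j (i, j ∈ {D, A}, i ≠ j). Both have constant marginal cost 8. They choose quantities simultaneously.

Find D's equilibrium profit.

Firm D's profit: π = q_D(329 − 5q_D − 2q_A) − 8q_D.
∂π/∂q_D = 321 − 10q_D − 2q_A = 0 ⇒ q_D = 32.1 − 0.2q_A.
Setting q_D = q_A in the reaction function: q_D = 32.1 − 0.2q_D, so q_D = 32.1 / 1.2 = 26.75.
P_D = 329 − 5·26.75 − 2·26.75 = 141.75.
Profit = (141.75 − 8)·26.75 = 3577.8125.

3577.8125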